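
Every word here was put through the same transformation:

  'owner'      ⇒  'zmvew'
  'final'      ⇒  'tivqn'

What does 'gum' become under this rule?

uco

The output letters match the input read backwards, each shifted +8: owner reversed is renwo. The word is reversed, then every letter is shifted forward by 8.
Applying it to gum: reverse → mug; then shift: m+8=u, u+8=c, g+8=o.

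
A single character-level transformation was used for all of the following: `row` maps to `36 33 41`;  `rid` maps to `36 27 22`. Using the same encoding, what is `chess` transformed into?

21 26 23 37 37

r is letter #18 and maps to 36: an offset of 18. The number is (letter's place in the alphabet, a=1) + 18.
On chess: c=3→21, h=8→26, e=5→23, s=19→37, s=19→37.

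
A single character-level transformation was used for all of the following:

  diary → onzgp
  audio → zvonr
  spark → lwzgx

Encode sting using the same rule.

Each letter's alphabet position (a=0..z=25) is mapped through 5·x+25 mod 26 — an affine cipher.
On sting: s(18)→5·18+25≡11=l; t(19)→5·19+25≡16=q; i(8)→5·8+25≡13=n; n(13)→5·13+25≡12=m; g(6)→5·6+25≡3=d (all mod 26).

lqnmd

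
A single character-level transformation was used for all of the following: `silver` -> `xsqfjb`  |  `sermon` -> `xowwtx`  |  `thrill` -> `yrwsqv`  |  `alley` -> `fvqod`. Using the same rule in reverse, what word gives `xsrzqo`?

simple

Shifts by position in silver: pos 0: s→x (+5), pos 1: i→s (+10), pos 2: l→q (+5), pos 3: v→f (+10) — repeating every 2. The shifts repeat in a cycle of length 2: positions 0,1,… shift by +5, +10, then the pattern repeats.
Undoing it on xsrzqo: x−5=s, s−10=i, r−5=m, z−10=p, q−5=l, o−10=e.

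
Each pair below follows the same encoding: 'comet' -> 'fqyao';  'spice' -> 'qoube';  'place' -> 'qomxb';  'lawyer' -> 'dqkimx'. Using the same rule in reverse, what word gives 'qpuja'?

The output letters match the input read backwards, each shifted +12: comet reversed is temoc. Two steps: reverse the string, then apply a Caesar shift of +12.
Decoding qpuja: shift back: q−12=e, p−12=d, u−12=i, j−12=x, a−12=o → edixo; then reverse → oxide.

oxide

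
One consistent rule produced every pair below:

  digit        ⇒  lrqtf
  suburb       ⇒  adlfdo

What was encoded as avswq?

In digit: d→l is +8, i→r is +9, g→q is +10, i→t is +11 — the shift increases by 1 each position. Letter i (0-indexed) is shifted by i+8, so successive shifts are 8, 9, 10, ….
Decoding avswq: a−8=s, v−9=m, s−10=i, w−11=l, q−12=e.

smile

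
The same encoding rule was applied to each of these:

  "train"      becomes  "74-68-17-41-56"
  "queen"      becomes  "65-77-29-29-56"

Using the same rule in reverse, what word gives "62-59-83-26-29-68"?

With a=1..z=26, the number is 3·pos + 14.
Reversing it on 62-59-83-26-29-68: 62→(62−14)÷3=16=p, 59→(59−14)÷3=15=o, 83→(83−14)÷3=23=w, 26→(26−14)÷3=4=d, 29→(29−14)÷3=5=e, 68→(68−14)÷3=18=r.

powder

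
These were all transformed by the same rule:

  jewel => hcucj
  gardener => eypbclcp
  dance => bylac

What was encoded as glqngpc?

inspire

Compare letters: j→h is +24, e→c is +24, w→u is +24 — a constant shift. It's a constant shift of +24 (ROT24).
Reversing it on glqngpc: g−24=i, l−24=n, q−24=s, n−24=p, g−24=i, p−24=r, c−24=e.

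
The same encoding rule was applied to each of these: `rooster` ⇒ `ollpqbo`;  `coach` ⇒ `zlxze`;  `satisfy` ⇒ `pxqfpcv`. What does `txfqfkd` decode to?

This is a Caesar cipher with shift 23.
Decoding txfqfkd: t−23=w, x−23=a, f−23=i, q−23=t, f−23=i, k−23=n, d−23=g.

waiting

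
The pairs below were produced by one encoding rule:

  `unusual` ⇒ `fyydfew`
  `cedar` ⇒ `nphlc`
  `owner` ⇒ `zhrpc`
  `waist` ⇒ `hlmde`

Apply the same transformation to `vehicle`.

gpltnpp

It's a Vigenère-style cipher with numeric key [11,11,4]: position i shifts by key[i mod 3].
On vehicle: v+11=g, e+11=p, h+4=l, i+11=t, c+11=n, l+4=p, e+11=p.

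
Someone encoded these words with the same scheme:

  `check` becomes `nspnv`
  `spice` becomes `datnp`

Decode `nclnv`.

Compare letters: c→n is +11, h→s is +11, e→p is +11 — a constant shift. Each letter is shifted forward by 11 in the alphabet (a Caesar shift of +11).
Undoing it on nclnv: n−11=c, c−11=r, l−11=a, n−11=c, v−11=k.

crack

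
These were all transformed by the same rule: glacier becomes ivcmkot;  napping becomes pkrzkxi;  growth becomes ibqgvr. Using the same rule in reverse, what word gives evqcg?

close

Shifts by position in glacier: pos 0: g→i (+2), pos 1: l→v (+10), pos 2: a→c (+2), pos 3: c→m (+10) — repeating every 2. A repeating key of period 2 is used — shifts +2, +10 over and over.
Reversing it on evqcg: e−2=c, v−10=l, q−2=o, c−10=s, g−2=e.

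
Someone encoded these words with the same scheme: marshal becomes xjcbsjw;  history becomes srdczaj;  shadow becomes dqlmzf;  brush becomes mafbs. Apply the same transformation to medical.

A repeating key of period 2 is used — shifts +11, +9 over and over.
For medical: m+11=x, e+9=n, d+11=o, i+9=r, c+11=n, a+9=j, l+11=w.

xnornjw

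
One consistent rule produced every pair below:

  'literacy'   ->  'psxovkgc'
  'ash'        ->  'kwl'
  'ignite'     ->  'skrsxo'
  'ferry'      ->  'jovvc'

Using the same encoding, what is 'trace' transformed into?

xvkgo

The shift depends on letter class: consonant l→p is +4, but vowel i→s is +10. Two shifts are in play — +10 for a/e/i/o/u, +4 for every other letter.
For trace: t(cons)+4=x, r(cons)+4=v, a(vowel)+10=k, c(cons)+4=g, e(vowel)+10=o.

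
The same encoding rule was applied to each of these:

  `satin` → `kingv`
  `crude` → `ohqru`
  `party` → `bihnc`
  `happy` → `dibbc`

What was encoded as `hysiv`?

s(18)→k(10) and a(0)→i(8) fit y≡3x+8 (mod 26); the inverse of 3 mod 26 is 9. Each letter's alphabet position (a=0..z=25) is mapped through 3·x+8 mod 26 — an affine cipher.
Undoing it on hysiv: h(7)→9·(7−8)≡17=r; y(24)→9·(24−8)≡14=o; s(18)→9·(18−8)≡12=m; i(8)→9·(8−8)≡0=a; v(21)→9·(21−8)≡13=n (all mod 26).

roman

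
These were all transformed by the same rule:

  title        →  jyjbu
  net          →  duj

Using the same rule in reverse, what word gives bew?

log

Compare letters: t→j is +16, i→y is +16, t→j is +16 — a constant shift. This is a Caesar cipher with shift 16.
Decoding bew: b−16=l, e−16=o, w−16=g.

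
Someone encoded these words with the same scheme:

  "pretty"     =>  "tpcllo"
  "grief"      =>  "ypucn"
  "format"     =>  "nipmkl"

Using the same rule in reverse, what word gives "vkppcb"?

p(15)→t(19) and r(17)→p(15) fit y≡11x+10 (mod 26); the inverse of 11 mod 26 is 19. This is an affine cipher: with a=0,…,z=25, each position x becomes (11x+10) mod 26.
Reversing it on vkppcb: v(21)→19·(21−10)≡1=b; k(10)→19·(10−10)≡0=a; p(15)→19·(15−10)≡17=r; p(15)→19·(15−10)≡17=r; c(2)→19·(2−10)≡4=e; b(1)→19·(1−10)≡11=l (all mod 26).

barrel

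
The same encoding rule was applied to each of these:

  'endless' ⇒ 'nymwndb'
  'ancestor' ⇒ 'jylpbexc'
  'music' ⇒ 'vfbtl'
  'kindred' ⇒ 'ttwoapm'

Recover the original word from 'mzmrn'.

dodge

A repeating key of period 2 is used — shifts +9, +11 over and over.
Reversing it on mzmrn: m−9=d, z−11=o, m−9=d, r−11=g, n−9=e.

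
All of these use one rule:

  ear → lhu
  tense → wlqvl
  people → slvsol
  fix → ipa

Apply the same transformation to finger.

ipqjlu

The rule splits by letter class: vowels +7, consonants +3.
On finger: f(cons)+3=i, i(vowel)+7=p, n(cons)+3=q, g(cons)+3=j, e(vowel)+7=l, r(cons)+3=u.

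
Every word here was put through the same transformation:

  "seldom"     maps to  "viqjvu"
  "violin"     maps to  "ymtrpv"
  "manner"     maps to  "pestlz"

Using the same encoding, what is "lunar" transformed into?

oysgy

In seldom: s→v is +3, e→i is +4, l→q is +5, d→j is +6 — the shift increases by 1 each position. Each letter shifts forward by (position + 3), i.e. 3, 4, 5, … — the shift grows by one for each successive letter.
Applying it to lunar: l+3=o, u+4=y, n+5=s, a+6=g, r+7=y.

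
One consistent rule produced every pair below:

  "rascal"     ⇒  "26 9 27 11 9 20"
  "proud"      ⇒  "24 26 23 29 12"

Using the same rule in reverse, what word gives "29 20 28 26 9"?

ultra

r is letter #18 and maps to 26: an offset of 8. The number is (letter's place in the alphabet, a=1) + 8.
Reversing it on 29 20 28 26 9: 29→(29−8)÷1=21=u, 20→(20−8)÷1=12=l, 28→(28−8)÷1=20=t, 26→(26−8)÷1=18=r, 9→(9−8)÷1=1=a.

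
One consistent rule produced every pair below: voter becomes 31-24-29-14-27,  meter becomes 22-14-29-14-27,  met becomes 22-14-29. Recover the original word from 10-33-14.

axe

v is letter #22 and maps to 31: an offset of 9. Letters become their 1-based position plus 9 (so a→10, b→11, …).
Decoding 10-33-14: 10→(10−9)÷1=1=a, 33→(33−9)÷1=24=x, 14→(14−9)÷1=5=e.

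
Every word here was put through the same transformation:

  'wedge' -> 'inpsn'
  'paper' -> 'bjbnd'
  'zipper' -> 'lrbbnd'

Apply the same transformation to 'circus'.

ordode

The shift depends on letter class: consonant w→i is +12, but vowel e→n is +9. Two shifts are in play — +9 for a/e/i/o/u, +12 for every other letter.
On circus: c(cons)+12=o, i(vowel)+9=r, r(cons)+12=d, c(cons)+12=o, u(vowel)+9=d, s(cons)+12=e.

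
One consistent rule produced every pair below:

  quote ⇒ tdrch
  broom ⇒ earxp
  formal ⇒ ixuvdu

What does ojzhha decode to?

lawyer

The shifts repeat in a cycle of length 2: positions 0,1,… shift by +3, +9, then the pattern repeats.
Reversing it on ojzhha: o−3=l, j−9=a, z−3=w, h−9=y, h−3=e, a−9=r.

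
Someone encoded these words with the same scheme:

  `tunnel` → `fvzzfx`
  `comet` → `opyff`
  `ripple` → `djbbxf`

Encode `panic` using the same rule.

The shift depends on letter class: consonant t→f is +12, but vowel u→v is +1. Two shifts are in play — +1 for a/e/i/o/u, +12 for every other letter.
Applying it to panic: p(cons)+12=b, a(vowel)+1=b, n(cons)+12=z, i(vowel)+1=j, c(cons)+12=o.

bbzjo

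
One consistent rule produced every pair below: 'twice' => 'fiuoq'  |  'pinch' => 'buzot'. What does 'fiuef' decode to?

Compare letters: t→f is +12, w→i is +12, i→u is +12 — a constant shift. Each letter is shifted forward by 12 in the alphabet (a Caesar shift of +12).
Undoing it on fiuef: f−12=t, i−12=w, u−12=i, e−12=s, f−12=t.

twist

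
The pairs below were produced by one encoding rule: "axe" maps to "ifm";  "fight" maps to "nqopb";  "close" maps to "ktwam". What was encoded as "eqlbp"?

width

Compare letters: a→i is +8, x→f is +8, e→m is +8 — a constant shift. Every letter moves 8 places later in the alphabet, wrapping around z→a.
Undoing it on eqlbp: e−8=w, q−8=i, l−8=d, b−8=t, p−8=h.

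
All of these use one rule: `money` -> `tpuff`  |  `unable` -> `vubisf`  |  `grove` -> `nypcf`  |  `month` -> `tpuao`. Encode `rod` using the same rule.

The shift depends on letter class: consonant m→t is +7, but vowel o→p is +1. Vowels shift forward by 1 and consonants shift forward by 7.
Applying it to rod: r(cons)+7=y, o(vowel)+1=p, d(cons)+7=k.

ypk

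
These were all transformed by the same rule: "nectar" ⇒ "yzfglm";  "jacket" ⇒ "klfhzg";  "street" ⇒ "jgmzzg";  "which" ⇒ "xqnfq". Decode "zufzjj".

excess

Each letter's alphabet position (a=0..z=25) is mapped through 23·x+11 mod 26 — an affine cipher.
Undoing it on zufzjj: z(25)→17·(25−11)≡4=e; u(20)→17·(20−11)≡23=x; f(5)→17·(5−11)≡2=c; z(25)→17·(25−11)≡4=e; j(9)→17·(9−11)≡18=s; j(9)→17·(9−11)≡18=s (all mod 26).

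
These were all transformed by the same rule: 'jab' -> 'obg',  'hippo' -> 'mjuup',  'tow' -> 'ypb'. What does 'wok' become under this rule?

bpp

The shift depends on letter class: consonant j→o is +5, but vowel a→b is +1. The rule splits by letter class: vowels +1, consonants +5.
On wok: w(cons)+5=b, o(vowel)+1=p, k(cons)+5=p.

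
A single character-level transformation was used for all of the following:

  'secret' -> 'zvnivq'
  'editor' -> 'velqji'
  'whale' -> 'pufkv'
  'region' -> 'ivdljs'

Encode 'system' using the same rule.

s(18)→z(25) and e(4)→v(21) fit y≡17x+5 (mod 26); the inverse of 17 mod 26 is 23. Treating letters as 0–25, the rule is x ↦ 17x + 5 (mod 26).
On system: s(18)→17·18+5≡25=z; y(24)→17·24+5≡23=x; s(18)→17·18+5≡25=z; t(19)→17·19+5≡16=q; e(4)→17·4+5≡21=v; m(12)→17·12+5≡1=b (all mod 26).

zxzqvb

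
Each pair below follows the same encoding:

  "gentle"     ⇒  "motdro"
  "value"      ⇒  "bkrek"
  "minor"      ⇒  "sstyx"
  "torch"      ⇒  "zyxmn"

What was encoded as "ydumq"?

stock

A repeating key of period 2 is used — shifts +6, +10 over and over.
Undoing it on ydumq: y−6=s, d−10=t, u−6=o, m−10=c, q−6=k.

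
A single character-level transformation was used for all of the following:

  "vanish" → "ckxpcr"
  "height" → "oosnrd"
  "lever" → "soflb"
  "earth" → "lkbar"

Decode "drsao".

white

Shifts by position in vanish: pos 0: v→c (+7), pos 1: a→k (+10), pos 2: n→x (+10), pos 3: i→p (+7), pos 4: s→c (+10), pos 5: h→r (+10) — repeating every 3. It's a Vigenère-style cipher with numeric key [7,10,10]: position i shifts by key[i mod 3].
Reversing it on drsao: d−7=w, r−10=h, s−10=i, a−7=t, o−10=e.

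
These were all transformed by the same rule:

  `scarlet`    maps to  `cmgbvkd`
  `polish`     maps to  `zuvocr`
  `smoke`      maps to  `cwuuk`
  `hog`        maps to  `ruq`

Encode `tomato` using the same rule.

duwgdu

The shift depends on letter class: consonant s→c is +10, but vowel a→g is +6. Two shifts are in play — +6 for a/e/i/o/u, +10 for every other letter.
Applying it to tomato: t(cons)+10=d, o(vowel)+6=u, m(cons)+10=w, a(vowel)+6=g, t(cons)+10=d, o(vowel)+6=u.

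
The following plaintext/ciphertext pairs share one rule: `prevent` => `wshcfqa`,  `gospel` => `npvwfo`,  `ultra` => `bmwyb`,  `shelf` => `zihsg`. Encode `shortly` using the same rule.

The shifts repeat in a cycle of length 3: positions 0,1,… shift by +7, +1, +3, then the pattern repeats.
On shortly: s+7=z, h+1=i, o+3=r, r+7=y, t+1=u, l+3=o, y+7=f.

ziryuof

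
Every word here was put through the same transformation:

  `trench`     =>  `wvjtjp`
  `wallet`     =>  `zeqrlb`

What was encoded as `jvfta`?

In trench: t→w is +3, r→v is +4, e→j is +5, n→t is +6 — the shift increases by 1 each position. The shift increases by 1 at each position, starting from +3: 3, 4, 5, ….
Reversing it on jvfta: j−3=g, v−4=r, f−5=a, t−6=n, a−7=t.

grant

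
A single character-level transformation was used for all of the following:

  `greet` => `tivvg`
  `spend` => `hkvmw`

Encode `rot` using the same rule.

ilg

Letters are reflected about the middle of the alphabet (position → 25−position): Atbash.
On rot: r↔i, o↔l, t↔g.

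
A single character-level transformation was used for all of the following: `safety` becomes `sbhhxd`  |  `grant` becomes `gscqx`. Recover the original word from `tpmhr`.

token

In safety: s→s is +0, a→b is +1, f→h is +2, e→h is +3 — the shift increases by 1 each position. Letter i (0-indexed) is shifted by i+0, so successive shifts are 0, 1, 2, ….
Undoing it on tpmhr: t−0=t, p−1=o, m−2=k, h−3=e, r−4=n.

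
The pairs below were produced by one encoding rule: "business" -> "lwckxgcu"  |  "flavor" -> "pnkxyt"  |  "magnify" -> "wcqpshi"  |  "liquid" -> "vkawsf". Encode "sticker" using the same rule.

cvseugb

Shifts by position in business: pos 0: b→l (+10), pos 1: u→w (+2), pos 2: s→c (+10), pos 3: i→k (+2) — repeating every 2. It's a Vigenère-style cipher with numeric key [10,2]: position i shifts by key[i mod 2].
On sticker: s+10=c, t+2=v, i+10=s, c+2=e, k+10=u, e+2=g, r+10=b.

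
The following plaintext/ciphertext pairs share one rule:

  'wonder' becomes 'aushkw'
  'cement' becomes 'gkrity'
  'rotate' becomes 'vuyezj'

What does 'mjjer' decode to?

ideal

Shifts by position in wonder: pos 0: w→a (+4), pos 1: o→u (+6), pos 2: n→s (+5), pos 3: d→h (+4), pos 4: e→k (+6), pos 5: r→w (+5) — repeating every 3. It's a Vigenère-style cipher with numeric key [4,6,5]: position i shifts by key[i mod 3].
Undoing it on mjjer: m−4=i, j−6=d, j−5=e, e−4=a, r−6=l.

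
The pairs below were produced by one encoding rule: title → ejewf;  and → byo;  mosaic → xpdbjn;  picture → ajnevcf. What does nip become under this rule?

The shift depends on letter class: consonant t→e is +11, but vowel i→j is +1. The rule splits by letter class: vowels +1, consonants +11.
On nip: n(cons)+11=y, i(vowel)+1=j, p(cons)+11=a.

yja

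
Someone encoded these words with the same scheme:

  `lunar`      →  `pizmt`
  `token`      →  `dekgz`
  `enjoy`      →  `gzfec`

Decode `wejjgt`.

copper

Treating letters as 0–25, the rule is x ↦ 5x + 12 (mod 26).
Decoding wejjgt: w(22)→21·(22−12)≡2=c; e(4)→21·(4−12)≡14=o; j(9)→21·(9−12)≡15=p; j(9)→21·(9−12)≡15=p; g(6)→21·(6−12)≡4=e; t(19)→21·(19−12)≡17=r (all mod 26).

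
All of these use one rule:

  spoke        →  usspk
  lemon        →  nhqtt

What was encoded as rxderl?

puzzle

Letter i (0-indexed) is shifted by i+2, so successive shifts are 2, 3, 4, ….
Reversing it on rxderl: r−2=p, x−3=u, d−4=z, e−5=z, r−6=l, l−7=e.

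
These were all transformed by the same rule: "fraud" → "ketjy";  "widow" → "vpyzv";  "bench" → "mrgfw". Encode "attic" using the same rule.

f(5)→k(10) and r(17)→e(4) fit y≡19x+19 (mod 26); the inverse of 19 mod 26 is 11. Treating letters as 0–25, the rule is x ↦ 19x + 19 (mod 26).
On attic: a(0)→19·0+19≡19=t; t(19)→19·19+19≡16=q; t(19)→19·19+19≡16=q; i(8)→19·8+19≡15=p; c(2)→19·2+19≡5=f (all mod 26).

tqqpf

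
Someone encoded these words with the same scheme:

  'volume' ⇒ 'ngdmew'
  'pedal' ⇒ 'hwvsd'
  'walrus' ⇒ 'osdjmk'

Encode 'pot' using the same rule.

Compare letters: v→n is +18, o→g is +18, l→d is +18 — a constant shift. Every letter moves 18 places later in the alphabet, wrapping around z→a.
On pot: p+18=h, o+18=g, t+18=l.

hgl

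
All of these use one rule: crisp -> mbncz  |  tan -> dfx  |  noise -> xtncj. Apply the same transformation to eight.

jnqrd

The shift depends on letter class: consonant c→m is +10, but vowel i→n is +5. Vowels shift forward by 5 and consonants shift forward by 10.
Applying it to eight: e(vowel)+5=j, i(vowel)+5=n, g(cons)+10=q, h(cons)+10=r, t(cons)+10=d.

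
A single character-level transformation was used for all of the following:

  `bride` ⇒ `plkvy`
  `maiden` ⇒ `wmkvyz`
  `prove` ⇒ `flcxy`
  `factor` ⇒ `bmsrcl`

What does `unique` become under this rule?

b(1)→p(15) and r(17)→l(11) fit y≡3x+12 (mod 26); the inverse of 3 mod 26 is 9. Each letter's alphabet position (a=0..z=25) is mapped through 3·x+12 mod 26 — an affine cipher.
Applying it to unique: u(20)→3·20+12≡20=u; n(13)→3·13+12≡25=z; i(8)→3·8+12≡10=k; q(16)→3·16+12≡8=i; u(20)→3·20+12≡20=u; e(4)→3·4+12≡24=y (all mod 26).

uzkiuy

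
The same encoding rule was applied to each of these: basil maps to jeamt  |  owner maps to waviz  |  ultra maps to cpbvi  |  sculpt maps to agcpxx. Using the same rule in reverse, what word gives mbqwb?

exist

Shifts by position in basil: pos 0: b→j (+8), pos 1: a→e (+4), pos 2: s→a (+8), pos 3: i→m (+4) — repeating every 2. It's a Vigenère-style cipher with numeric key [8,4]: position i shifts by key[i mod 2].
Undoing it on mbqwb: m−8=e, b−4=x, q−8=i, w−4=s, b−8=t.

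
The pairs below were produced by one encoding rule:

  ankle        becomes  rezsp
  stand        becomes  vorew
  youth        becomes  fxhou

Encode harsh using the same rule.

a(0)→r(17) and n(13)→e(4) fit y≡19x+17 (mod 26); the inverse of 19 mod 26 is 11. Treating letters as 0–25, the rule is x ↦ 19x + 17 (mod 26).
On harsh: h(7)→19·7+17≡20=u; a(0)→19·0+17≡17=r; r(17)→19·17+17≡2=c; s(18)→19·18+17≡21=v; h(7)→19·7+17≡20=u (all mod 26).

urcvu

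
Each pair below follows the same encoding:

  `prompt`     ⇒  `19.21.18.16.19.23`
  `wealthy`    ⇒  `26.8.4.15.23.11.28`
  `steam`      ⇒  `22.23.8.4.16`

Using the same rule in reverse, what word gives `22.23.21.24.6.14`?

struck

p is letter #16 and maps to 19: an offset of 3. Letters become their 1-based position plus 3 (so a→4, b→5, …).
Reversing it on 22.23.21.24.6.14: 22→(22−3)÷1=19=s, 23→(23−3)÷1=20=t, 21→(21−3)÷1=18=r, 24→(24−3)÷1=21=u, 6→(6−3)÷1=3=c, 14→(14−3)÷1=11=k.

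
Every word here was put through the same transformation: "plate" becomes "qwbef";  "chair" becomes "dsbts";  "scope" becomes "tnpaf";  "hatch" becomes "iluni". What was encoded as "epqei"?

depth

Shifts by position in plate: pos 0: p→q (+1), pos 1: l→w (+11), pos 2: a→b (+1), pos 3: t→e (+11) — repeating every 2. The shifts repeat in a cycle of length 2: positions 0,1,… shift by +1, +11, then the pattern repeats.
Reversing it on epqei: e−1=d, p−11=e, q−1=p, e−11=t, i−1=h.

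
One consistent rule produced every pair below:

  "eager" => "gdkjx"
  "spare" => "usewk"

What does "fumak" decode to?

In eager: e→g is +2, a→d is +3, g→k is +4, e→j is +5 — the shift increases by 1 each position. Letter i (0-indexed) is shifted by i+2, so successive shifts are 2, 3, 4, ….
Decoding fumak: f−2=d, u−3=r, m−4=i, a−5=v, k−6=e.

drive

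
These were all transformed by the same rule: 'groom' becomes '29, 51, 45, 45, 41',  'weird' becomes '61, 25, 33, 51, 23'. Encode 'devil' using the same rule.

g(#7)→29 and r(#18)→51: differences scale by 2, so n = 2·pos + 15. The formula is n = 2×(alphabet index, a=1) + 15.
On devil: d=4→23, e=5→25, v=22→59, i=9→33, l=12→39.

23, 25, 59, 33, 39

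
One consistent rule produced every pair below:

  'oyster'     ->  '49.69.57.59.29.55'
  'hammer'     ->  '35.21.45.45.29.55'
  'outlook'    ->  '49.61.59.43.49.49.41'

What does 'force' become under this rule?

o(#15)→49 and y(#25)→69: differences scale by 2, so n = 2·pos + 19. The formula is n = 2×(alphabet index, a=1) + 19.
On force: f=6→31, o=15→49, r=18→55, c=3→25, e=5→29.

31.49.55.25.29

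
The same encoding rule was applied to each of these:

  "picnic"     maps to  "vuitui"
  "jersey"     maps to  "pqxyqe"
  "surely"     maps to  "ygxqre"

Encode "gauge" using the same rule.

The rule splits by letter class: vowels +12, consonants +6.
On gauge: g(cons)+6=m, a(vowel)+12=m, u(vowel)+12=g, g(cons)+6=m, e(vowel)+12=q.

mmgmq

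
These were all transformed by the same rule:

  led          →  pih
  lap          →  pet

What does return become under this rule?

Compare letters: l→p is +4, e→i is +4, d→h is +4 — a constant shift. This is a Caesar cipher with shift 4.
Applying it to return: r+4=v, e+4=i, t+4=x, u+4=y, r+4=v, n+4=r.

vixyvr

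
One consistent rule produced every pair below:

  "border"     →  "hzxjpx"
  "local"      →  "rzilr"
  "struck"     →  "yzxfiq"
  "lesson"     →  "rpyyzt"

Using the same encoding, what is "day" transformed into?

The shift depends on letter class: consonant b→h is +6, but vowel o→z is +11. Two shifts are in play — +11 for a/e/i/o/u, +6 for every other letter.
Applying it to day: d(cons)+6=j, a(vowel)+11=l, y(cons)+6=e.

jle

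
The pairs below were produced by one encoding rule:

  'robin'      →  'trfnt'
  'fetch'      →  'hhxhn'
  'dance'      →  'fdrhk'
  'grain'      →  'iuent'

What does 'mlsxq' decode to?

kiosk

Each letter shifts forward by (position + 2), i.e. 2, 3, 4, … — the shift grows by one for each successive letter.
Decoding mlsxq: m−2=k, l−3=i, s−4=o, x−5=s, q−6=k.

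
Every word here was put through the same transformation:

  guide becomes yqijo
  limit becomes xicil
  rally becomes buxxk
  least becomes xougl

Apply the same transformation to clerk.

exobs

Treating letters as 0–25, the rule is x ↦ 5x + 20 (mod 26).
On clerk: c(2)→5·2+20≡4=e; l(11)→5·11+20≡23=x; e(4)→5·4+20≡14=o; r(17)→5·17+20≡1=b; k(10)→5·10+20≡18=s (all mod 26).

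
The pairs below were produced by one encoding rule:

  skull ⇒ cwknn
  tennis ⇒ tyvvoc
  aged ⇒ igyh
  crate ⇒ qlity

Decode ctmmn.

stool

s(18)→c(2) and k(10)→w(22) fit y≡17x+8 (mod 26); the inverse of 17 mod 26 is 23. This is an affine cipher: with a=0,…,z=25, each position x becomes (17x+8) mod 26.
Decoding ctmmn: c(2)→23·(2−8)≡18=s; t(19)→23·(19−8)≡19=t; m(12)→23·(12−8)≡14=o; m(12)→23·(12−8)≡14=o; n(13)→23·(13−8)≡11=l (all mod 26).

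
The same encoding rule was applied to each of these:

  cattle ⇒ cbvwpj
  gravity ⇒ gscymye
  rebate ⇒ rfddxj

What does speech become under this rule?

In cattle: c→c is +0, a→b is +1, t→v is +2, t→w is +3 — the shift increases by 1 each position. Letter i (0-indexed) is shifted by i+0, so successive shifts are 0, 1, 2, ….
For speech: s+0=s, p+1=q, e+2=g, e+3=h, c+4=g, h+5=m.

sqghgm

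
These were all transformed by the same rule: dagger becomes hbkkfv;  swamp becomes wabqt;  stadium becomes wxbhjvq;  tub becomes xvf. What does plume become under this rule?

tpvqf

The shift depends on letter class: consonant d→h is +4, but vowel a→b is +1. Vowels shift forward by 1 and consonants shift forward by 4.
For plume: p(cons)+4=t, l(cons)+4=p, u(vowel)+1=v, m(cons)+4=q, e(vowel)+1=f.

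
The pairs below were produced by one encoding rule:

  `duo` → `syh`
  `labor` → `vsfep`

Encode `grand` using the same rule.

hrevk

The output letters match the input read backwards, each shifted +4: duo reversed is oud. Read the word backwards and shift each letter +4.
Applying it to grand: reverse → dnarg; then shift: d+4=h, n+4=r, a+4=e, r+4=v, g+4=k.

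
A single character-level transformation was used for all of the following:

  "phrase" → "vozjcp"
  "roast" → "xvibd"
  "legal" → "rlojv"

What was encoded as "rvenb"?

lower

The shift increases by 1 at each position, starting from +6: 6, 7, 8, ….
Decoding rvenb: r−6=l, v−7=o, e−8=w, n−9=e, b−10=r.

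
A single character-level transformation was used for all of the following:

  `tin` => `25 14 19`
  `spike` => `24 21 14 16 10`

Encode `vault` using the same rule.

The number is (letter's place in the alphabet, a=1) + 5.
On vault: v=22→27, a=1→6, u=21→26, l=12→17, t=20→25.

27 6 26 17 25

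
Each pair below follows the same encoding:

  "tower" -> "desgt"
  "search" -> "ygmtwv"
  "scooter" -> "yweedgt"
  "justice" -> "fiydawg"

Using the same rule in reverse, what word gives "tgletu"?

reform

Each letter's alphabet position (a=0..z=25) is mapped through 5·x+12 mod 26 — an affine cipher.
Undoing it on tgletu: t(19)→21·(19−12)≡17=r; g(6)→21·(6−12)≡4=e; l(11)→21·(11−12)≡5=f; e(4)→21·(4−12)≡14=o; t(19)→21·(19−12)≡17=r; u(20)→21·(20−12)≡12=m (all mod 26).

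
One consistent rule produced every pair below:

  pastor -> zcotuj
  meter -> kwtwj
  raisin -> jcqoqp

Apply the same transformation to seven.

owdwp

p(15)→z(25) and a(0)→c(2) fit y≡5x+2 (mod 26); the inverse of 5 mod 26 is 21. Treating letters as 0–25, the rule is x ↦ 5x + 2 (mod 26).
Applying it to seven: s(18)→5·18+2≡14=o; e(4)→5·4+2≡22=w; v(21)→5·21+2≡3=d; e(4)→5·4+2≡22=w; n(13)→5·13+2≡15=p (all mod 26).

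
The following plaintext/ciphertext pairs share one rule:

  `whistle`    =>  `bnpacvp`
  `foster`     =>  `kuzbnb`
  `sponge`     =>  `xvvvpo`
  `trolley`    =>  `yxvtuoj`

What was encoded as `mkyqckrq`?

heritage

In whistle: w→b is +5, h→n is +6, i→p is +7, s→a is +8 — the shift increases by 1 each position. The shift increases by 1 at each position, starting from +5: 5, 6, 7, ….
Undoing it on mkyqckrq: m−5=h, k−6=e, y−7=r, q−8=i, c−9=t, k−10=a, r−11=g, q−12=e.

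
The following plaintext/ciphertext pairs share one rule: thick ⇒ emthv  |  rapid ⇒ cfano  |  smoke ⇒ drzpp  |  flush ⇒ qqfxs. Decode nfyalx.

Shifts by position in thick: pos 0: t→e (+11), pos 1: h→m (+5), pos 2: i→t (+11), pos 3: c→h (+5) — repeating every 2. It's a Vigenère-style cipher with numeric key [11,5]: position i shifts by key[i mod 2].
Reversing it on nfyalx: n−11=c, f−5=a, y−11=n, a−5=v, l−11=a, x−5=s.

canvas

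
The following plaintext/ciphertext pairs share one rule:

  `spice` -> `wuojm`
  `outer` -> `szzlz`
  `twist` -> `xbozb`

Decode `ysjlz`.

under

In spice: s→w is +4, p→u is +5, i→o is +6, c→j is +7 — the shift increases by 1 each position. The shift increases by 1 at each position, starting from +4: 4, 5, 6, ….
Decoding ysjlz: y−4=u, s−5=n, j−6=d, l−7=e, z−8=r.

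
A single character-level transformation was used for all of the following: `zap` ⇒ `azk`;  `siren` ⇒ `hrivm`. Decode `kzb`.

pay

Each pair mirrors across the alphabet (z↔a, a↔z, p↔k): positions sum to 25. Each letter is replaced by its mirror in the alphabet: a↔z, b↔y, c↔x, and so on (the Atbash cipher).
Decoding kzb: k↔p, z↔a, b↔y.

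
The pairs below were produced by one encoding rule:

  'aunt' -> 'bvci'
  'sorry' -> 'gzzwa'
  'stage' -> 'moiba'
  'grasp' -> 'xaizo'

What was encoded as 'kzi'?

arc

The output letters match the input read backwards, each shifted +8: aunt reversed is tnua. Two steps: reverse the string, then apply a Caesar shift of +8.
Undoing it on kzi: shift back: k−8=c, z−8=r, i−8=a → cra; then reverse → arc.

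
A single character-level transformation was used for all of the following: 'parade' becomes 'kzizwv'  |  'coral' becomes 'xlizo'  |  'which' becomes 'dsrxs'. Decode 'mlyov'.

Each pair mirrors across the alphabet (p↔k, a↔z, r↔i): positions sum to 25. This is the alphabet-reversal cipher (Atbash): a becomes z, b becomes y, etc.
Undoing it on mlyov: m↔n, l↔o, y↔b, o↔l, v↔e.

noble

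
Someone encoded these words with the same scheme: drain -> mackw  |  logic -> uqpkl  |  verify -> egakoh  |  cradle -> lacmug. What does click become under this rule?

Two shifts are in play — +2 for a/e/i/o/u, +9 for every other letter.
On click: c(cons)+9=l, l(cons)+9=u, i(vowel)+2=k, c(cons)+9=l, k(cons)+9=t.

luklt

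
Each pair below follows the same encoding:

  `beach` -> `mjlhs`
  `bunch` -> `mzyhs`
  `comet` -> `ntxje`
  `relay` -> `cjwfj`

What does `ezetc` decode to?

Shifts by position in beach: pos 0: b→m (+11), pos 1: e→j (+5), pos 2: a→l (+11), pos 3: c→h (+5) — repeating every 2. A repeating key of period 2 is used — shifts +11, +5 over and over.
Undoing it on ezetc: e−11=t, z−5=u, e−11=t, t−5=o, c−11=r.

tutor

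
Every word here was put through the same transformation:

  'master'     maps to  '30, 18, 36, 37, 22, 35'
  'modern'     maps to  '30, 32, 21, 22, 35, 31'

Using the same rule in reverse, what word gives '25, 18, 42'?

hay

m is letter #13 and maps to 30: an offset of 17. The number is (letter's place in the alphabet, a=1) + 17.
Reversing it on 25, 18, 42: 25→(25−17)÷1=8=h, 18→(18−17)÷1=1=a, 42→(42−17)÷1=25=y.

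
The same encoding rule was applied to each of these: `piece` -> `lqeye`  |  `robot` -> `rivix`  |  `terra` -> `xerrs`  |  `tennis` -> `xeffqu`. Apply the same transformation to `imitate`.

Each letter's alphabet position (a=0..z=25) is mapped through 3·x+18 mod 26 — an affine cipher.
Applying it to imitate: i(8)→3·8+18≡16=q; m(12)→3·12+18≡2=c; i(8)→3·8+18≡16=q; t(19)→3·19+18≡23=x; a(0)→3·0+18≡18=s; t(19)→3·19+18≡23=x; e(4)→3·4+18≡4=e (all mod 26).

qcqxsxe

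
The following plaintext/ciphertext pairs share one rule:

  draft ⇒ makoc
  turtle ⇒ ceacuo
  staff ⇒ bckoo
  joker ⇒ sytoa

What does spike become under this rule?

bysto

The shift depends on letter class: consonant d→m is +9, but vowel a→k is +10. Two shifts are in play — +10 for a/e/i/o/u, +9 for every other letter.
For spike: s(cons)+9=b, p(cons)+9=y, i(vowel)+10=s, k(cons)+9=t, e(vowel)+10=o.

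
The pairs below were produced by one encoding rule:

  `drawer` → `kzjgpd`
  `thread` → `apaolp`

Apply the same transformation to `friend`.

In drawer: d→k is +7, r→z is +8, a→j is +9, w→g is +10 — the shift increases by 1 each position. The shift increases by 1 at each position, starting from +7: 7, 8, 9, ….
On friend: f+7=m, r+8=z, i+9=r, e+10=o, n+11=y, d+12=p.

mzroyp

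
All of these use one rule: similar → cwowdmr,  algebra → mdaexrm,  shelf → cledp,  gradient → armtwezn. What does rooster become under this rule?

rkkcner

s(18)→c(2) and i(8)→w(22) fit y≡11x+12 (mod 26); the inverse of 11 mod 26 is 19. Treating letters as 0–25, the rule is x ↦ 11x + 12 (mod 26).
Applying it to rooster: r(17)→11·17+12≡17=r; o(14)→11·14+12≡10=k; o(14)→11·14+12≡10=k; s(18)→11·18+12≡2=c; t(19)→11·19+12≡13=n; e(4)→11·4+12≡4=e; r(17)→11·17+12≡17=r (all mod 26).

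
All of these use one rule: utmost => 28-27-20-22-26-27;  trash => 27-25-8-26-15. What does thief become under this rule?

27-15-16-12-13

u is letter #21 and maps to 28: an offset of 7. The number is (letter's place in the alphabet, a=1) + 7.
On thief: t=20→27, h=8→15, i=9→16, e=5→12, f=6→13.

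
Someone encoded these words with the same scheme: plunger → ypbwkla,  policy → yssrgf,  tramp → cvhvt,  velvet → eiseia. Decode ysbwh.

pound

Shifts by position in plunger: pos 0: p→y (+9), pos 1: l→p (+4), pos 2: u→b (+7), pos 3: n→w (+9), pos 4: g→k (+4), pos 5: e→l (+7) — repeating every 3. The shifts repeat in a cycle of length 3: positions 0,1,… shift by +9, +4, +7, then the pattern repeats.
Reversing it on ysbwh: y−9=p, s−4=o, b−7=u, w−9=n, h−4=d.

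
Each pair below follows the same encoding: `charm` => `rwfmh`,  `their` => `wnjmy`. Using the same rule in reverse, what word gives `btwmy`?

The output letters match the input read backwards, each shifted +5: charm reversed is mrahc. The word is reversed, then every letter is shifted forward by 5.
Undoing it on btwmy: shift back: b−5=w, t−5=o, w−5=r, m−5=h, y−5=t → worht; then reverse → throw.

throw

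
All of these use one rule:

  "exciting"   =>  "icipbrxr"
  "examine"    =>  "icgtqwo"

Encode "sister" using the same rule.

wnyama

In exciting: e→i is +4, x→c is +5, c→i is +6, i→p is +7 — the shift increases by 1 each position. Each letter shifts forward by (position + 4), i.e. 4, 5, 6, … — the shift grows by one for each successive letter.
On sister: s+4=w, i+5=n, s+6=y, t+7=a, e+8=m, r+9=a.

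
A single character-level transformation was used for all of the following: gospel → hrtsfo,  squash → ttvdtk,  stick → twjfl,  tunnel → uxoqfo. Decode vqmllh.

Shifts by position in gospel: pos 0: g→h (+1), pos 1: o→r (+3), pos 2: s→t (+1), pos 3: p→s (+3) — repeating every 2. It's a Vigenère-style cipher with numeric key [1,3]: position i shifts by key[i mod 2].
Decoding vqmllh: v−1=u, q−3=n, m−1=l, l−3=i, l−1=k, h−3=e.

unlike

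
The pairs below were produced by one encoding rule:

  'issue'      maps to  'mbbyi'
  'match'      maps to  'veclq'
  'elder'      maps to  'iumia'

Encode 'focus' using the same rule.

The shift depends on letter class: consonant s→b is +9, but vowel i→m is +4. Vowels shift forward by 4 and consonants shift forward by 9.
For focus: f(cons)+9=o, o(vowel)+4=s, c(cons)+9=l, u(vowel)+4=y, s(cons)+9=b.

oslyb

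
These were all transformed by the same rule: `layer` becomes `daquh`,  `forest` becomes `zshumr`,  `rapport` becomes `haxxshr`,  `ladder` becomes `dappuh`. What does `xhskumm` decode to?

Treating letters as 0–25, the rule is x ↦ 5x + 0 (mod 26).
Undoing it on xhskumm: x(23)→21·(23−0)≡15=p; h(7)→21·(7−0)≡17=r; s(18)→21·(18−0)≡14=o; k(10)→21·(10−0)≡2=c; u(20)→21·(20−0)≡4=e; m(12)→21·(12−0)≡18=s; m(12)→21·(12−0)≡18=s (all mod 26).

process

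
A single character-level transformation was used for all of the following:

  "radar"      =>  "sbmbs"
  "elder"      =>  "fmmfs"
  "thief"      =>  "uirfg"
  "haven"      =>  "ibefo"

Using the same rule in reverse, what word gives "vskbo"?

urban

It's a Vigenère-style cipher with numeric key [1,1,9]: position i shifts by key[i mod 3].
Reversing it on vskbo: v−1=u, s−1=r, k−9=b, b−1=a, o−1=n.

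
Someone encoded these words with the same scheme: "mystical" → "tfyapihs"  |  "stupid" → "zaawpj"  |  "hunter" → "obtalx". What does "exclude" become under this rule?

Shifts by position in mystical: pos 0: m→t (+7), pos 1: y→f (+7), pos 2: s→y (+6), pos 3: t→a (+7), pos 4: i→p (+7), pos 5: c→i (+6) — repeating every 3. The shifts repeat in a cycle of length 3: positions 0,1,… shift by +7, +7, +6, then the pattern repeats.
Applying it to exclude: e+7=l, x+7=e, c+6=i, l+7=s, u+7=b, d+6=j, e+7=l.

leisbjl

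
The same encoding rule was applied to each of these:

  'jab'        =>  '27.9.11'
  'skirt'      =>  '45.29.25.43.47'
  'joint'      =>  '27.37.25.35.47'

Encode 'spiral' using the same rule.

j(#10)→27 and a(#1)→9: differences scale by 2, so n = 2·pos + 7. With a=1..z=26, the number is 2·pos + 7.
On spiral: s=19→45, p=16→39, i=9→25, r=18→43, a=1→9, l=12→31.

45.39.25.43.9.31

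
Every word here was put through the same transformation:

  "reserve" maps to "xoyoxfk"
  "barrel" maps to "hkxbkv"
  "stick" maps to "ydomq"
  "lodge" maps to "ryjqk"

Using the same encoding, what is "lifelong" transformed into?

rslorytq

Shifts by position in reserve: pos 0: r→x (+6), pos 1: e→o (+10), pos 2: s→y (+6), pos 3: e→o (+10) — repeating every 2. A repeating key of period 2 is used — shifts +6, +10 over and over.
Applying it to lifelong: l+6=r, i+10=s, f+6=l, e+10=o, l+6=r, o+10=y, n+6=t, g+10=q.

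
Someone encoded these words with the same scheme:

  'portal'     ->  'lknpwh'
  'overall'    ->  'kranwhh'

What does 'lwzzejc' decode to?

padding

Compare letters: p→l is +22, o→k is +22, r→n is +22 — a constant shift. Every letter moves 22 places later in the alphabet, wrapping around z→a.
Undoing it on lwzzejc: l−22=p, w−22=a, z−22=d, z−22=d, e−22=i, j−22=n, c−22=g.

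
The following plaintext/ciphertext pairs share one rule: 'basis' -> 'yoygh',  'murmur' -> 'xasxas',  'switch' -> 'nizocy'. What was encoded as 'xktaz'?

The word is reversed, then every letter is shifted forward by 6.
Undoing it on xktaz: shift back: x−6=r, k−6=e, t−6=n, a−6=u, z−6=t → renut; then reverse → tuner.

tuner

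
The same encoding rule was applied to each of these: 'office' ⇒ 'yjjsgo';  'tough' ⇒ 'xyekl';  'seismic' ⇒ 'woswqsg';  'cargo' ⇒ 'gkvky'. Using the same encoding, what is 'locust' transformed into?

The shift depends on letter class: consonant f→j is +4, but vowel o→y is +10. Vowels shift forward by 10 and consonants shift forward by 4.
For locust: l(cons)+4=p, o(vowel)+10=y, c(cons)+4=g, u(vowel)+10=e, s(cons)+4=w, t(cons)+4=x.

pygewx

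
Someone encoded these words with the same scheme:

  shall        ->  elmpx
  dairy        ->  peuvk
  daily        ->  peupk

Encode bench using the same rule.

nizgt

A repeating key of period 2 is used — shifts +12, +4 over and over.
For bench: b+12=n, e+4=i, n+12=z, c+4=g, h+12=t.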